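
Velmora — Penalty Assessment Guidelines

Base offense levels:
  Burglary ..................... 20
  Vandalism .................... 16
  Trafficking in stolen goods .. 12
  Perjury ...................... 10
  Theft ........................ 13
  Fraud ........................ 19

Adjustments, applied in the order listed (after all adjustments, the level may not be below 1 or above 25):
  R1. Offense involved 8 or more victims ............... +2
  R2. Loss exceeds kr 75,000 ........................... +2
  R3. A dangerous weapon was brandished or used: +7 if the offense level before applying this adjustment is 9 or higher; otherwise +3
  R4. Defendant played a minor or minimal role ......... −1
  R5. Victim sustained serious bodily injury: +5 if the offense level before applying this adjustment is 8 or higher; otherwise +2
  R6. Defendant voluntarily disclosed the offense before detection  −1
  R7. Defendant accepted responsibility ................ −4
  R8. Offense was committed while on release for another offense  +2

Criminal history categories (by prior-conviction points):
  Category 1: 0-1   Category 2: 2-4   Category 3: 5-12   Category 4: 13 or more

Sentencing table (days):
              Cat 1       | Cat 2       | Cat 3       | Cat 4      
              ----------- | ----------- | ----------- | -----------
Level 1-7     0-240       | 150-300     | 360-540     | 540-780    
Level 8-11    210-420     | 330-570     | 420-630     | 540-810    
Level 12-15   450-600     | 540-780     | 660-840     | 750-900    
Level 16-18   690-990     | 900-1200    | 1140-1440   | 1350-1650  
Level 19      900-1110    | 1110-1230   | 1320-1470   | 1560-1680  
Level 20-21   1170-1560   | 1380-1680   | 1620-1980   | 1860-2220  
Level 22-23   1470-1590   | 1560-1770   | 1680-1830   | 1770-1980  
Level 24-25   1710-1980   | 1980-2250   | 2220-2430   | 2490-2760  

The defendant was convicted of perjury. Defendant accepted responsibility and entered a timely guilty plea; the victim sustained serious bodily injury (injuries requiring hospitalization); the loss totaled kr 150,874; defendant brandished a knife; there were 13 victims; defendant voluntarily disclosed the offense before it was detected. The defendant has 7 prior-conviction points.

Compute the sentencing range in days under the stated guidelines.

1620-1980 days

Base offense level for perjury: 10.
R1 applies: 10 + 2 = 12.
R2 applies: 12 + 2 = 14.
R3 applies (level before this adjustment is 14 ≥ 9, so +7): 14 + 7 = 21.
R4 does not apply.
R5 applies (level before this adjustment is 21 ≥ 8, so +5): 21 + 5 = 26.
R6 applies: 26 − 1 = 25.
R7 applies: 25 − 4 = 21.
Final offense level: 21.
Criminal history: 7 prior points → Category 3 (5-12).
Level 21 falls in the 20-21 band.
Grid: Level 20-21 × Category 3 = 1620-1980 days.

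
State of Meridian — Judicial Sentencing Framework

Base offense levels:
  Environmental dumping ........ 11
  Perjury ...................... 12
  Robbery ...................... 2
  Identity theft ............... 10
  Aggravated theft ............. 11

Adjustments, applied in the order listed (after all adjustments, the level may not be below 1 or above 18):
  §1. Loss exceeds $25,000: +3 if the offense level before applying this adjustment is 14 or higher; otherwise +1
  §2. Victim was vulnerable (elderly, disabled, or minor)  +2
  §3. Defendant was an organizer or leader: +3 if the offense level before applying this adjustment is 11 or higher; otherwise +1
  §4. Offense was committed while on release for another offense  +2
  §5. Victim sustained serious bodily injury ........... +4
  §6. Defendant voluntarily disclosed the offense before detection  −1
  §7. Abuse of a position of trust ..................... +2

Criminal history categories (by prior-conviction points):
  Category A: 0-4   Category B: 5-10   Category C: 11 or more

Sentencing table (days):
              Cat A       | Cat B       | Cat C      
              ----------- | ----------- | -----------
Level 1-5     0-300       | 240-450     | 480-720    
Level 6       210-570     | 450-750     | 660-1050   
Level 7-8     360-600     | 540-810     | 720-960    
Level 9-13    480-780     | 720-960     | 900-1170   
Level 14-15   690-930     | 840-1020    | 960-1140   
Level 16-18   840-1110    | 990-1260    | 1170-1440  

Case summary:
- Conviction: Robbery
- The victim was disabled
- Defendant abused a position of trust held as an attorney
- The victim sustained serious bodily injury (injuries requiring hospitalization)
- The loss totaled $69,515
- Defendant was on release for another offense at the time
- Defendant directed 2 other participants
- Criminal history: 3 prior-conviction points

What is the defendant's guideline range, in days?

Base offense level for robbery: 2.
§1 applies (level before this adjustment is 2 < 14, so +1): 2 + 1 = 3.
§2 applies: 3 + 2 = 5.
§3 applies (level before this adjustment is 5 < 11, so +1): 5 + 1 = 6.
§4 applies: 6 + 2 = 8.
§5 applies: 8 + 4 = 12.
§6 does not apply.
§7 applies: 12 + 2 = 14.
Final offense level: 14.
Criminal history: 3 prior points → Category A (0-4).
Level 14 falls in the 14-15 band.
Grid: Level 14-15 × Category A = 690-930 days.

690-930 days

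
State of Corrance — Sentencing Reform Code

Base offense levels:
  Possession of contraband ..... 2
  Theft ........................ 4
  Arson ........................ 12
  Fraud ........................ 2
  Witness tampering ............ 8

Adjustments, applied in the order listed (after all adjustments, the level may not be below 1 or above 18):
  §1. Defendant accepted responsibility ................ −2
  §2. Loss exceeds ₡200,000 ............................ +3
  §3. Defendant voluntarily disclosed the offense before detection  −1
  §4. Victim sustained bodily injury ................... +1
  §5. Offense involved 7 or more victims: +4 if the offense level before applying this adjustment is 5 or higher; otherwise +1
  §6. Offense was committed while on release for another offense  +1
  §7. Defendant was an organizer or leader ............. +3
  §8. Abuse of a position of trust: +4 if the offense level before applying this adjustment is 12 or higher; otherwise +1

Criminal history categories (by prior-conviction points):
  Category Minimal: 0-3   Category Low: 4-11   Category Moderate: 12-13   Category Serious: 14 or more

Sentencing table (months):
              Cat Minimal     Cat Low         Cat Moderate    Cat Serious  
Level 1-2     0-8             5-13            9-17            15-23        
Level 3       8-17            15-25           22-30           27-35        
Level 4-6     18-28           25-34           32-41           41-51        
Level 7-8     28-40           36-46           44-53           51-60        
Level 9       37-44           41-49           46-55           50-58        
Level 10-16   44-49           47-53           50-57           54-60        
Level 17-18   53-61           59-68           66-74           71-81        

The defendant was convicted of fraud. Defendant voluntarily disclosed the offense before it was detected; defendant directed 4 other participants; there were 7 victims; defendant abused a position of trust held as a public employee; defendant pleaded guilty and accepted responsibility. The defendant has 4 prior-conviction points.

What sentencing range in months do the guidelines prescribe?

25-34 months

Base offense level for fraud: 2.
§1 applies: 2 − 2 = 0.
§3 applies: 0 − 1 = -1.
§4 does not apply.
§5 applies (level before this adjustment is -1 < 5, so +1): -1 + 1 = 0.
§7 applies: 0 + 3 = 3.
§8 applies (level before this adjustment is 3 < 12, so +1): 3 + 1 = 4.
Final offense level: 4.
Criminal history: 4 prior points → Category Low (4-11).
Level 4 falls in the 4-6 band.
Grid: Level 4-6 × Category Low = 25-34 months.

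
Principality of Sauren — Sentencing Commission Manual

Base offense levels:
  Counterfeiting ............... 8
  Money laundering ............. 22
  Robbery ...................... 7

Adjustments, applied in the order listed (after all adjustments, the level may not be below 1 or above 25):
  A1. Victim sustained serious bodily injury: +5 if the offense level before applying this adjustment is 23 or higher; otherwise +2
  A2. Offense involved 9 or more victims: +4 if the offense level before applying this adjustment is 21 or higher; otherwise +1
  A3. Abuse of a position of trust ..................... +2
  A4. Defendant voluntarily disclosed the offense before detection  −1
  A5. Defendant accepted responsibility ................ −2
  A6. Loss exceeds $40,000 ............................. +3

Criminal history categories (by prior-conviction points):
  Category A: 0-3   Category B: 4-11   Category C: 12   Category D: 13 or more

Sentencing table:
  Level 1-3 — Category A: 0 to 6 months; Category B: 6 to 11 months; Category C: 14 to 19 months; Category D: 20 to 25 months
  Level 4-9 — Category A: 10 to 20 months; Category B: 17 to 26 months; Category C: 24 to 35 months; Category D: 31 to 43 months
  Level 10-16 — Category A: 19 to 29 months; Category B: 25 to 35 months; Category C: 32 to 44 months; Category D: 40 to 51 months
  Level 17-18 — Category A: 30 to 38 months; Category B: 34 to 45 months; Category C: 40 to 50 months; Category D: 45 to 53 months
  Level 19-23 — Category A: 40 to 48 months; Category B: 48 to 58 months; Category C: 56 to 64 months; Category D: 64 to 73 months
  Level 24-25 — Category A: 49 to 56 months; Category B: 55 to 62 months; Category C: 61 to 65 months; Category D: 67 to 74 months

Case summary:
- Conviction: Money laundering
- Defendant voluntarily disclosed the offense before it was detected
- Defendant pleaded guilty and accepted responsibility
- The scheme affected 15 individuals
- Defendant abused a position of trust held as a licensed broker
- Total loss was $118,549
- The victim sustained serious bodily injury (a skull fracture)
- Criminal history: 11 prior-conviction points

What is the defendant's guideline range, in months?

55-62 months

Base offense level for money laundering: 22.
A1 applies (level before this adjustment is 22 < 23, so +2): 22 + 2 = 24.
A2 applies (level before this adjustment is 24 ≥ 21, so +4): 24 + 4 = 28.
A3 applies: 28 + 2 = 30.
A4 applies: 30 − 1 = 29.
A5 applies: 29 − 2 = 27.
A6 applies: 27 + 3 = 30.
Level 30 exceeds the maximum of 25; capped at 25.
Final offense level: 25.
Criminal history: 11 prior points → Category B (4-11).
Level 25 falls in the 24-25 band.
Grid: Level 24-25 × Category B = 55-62 months.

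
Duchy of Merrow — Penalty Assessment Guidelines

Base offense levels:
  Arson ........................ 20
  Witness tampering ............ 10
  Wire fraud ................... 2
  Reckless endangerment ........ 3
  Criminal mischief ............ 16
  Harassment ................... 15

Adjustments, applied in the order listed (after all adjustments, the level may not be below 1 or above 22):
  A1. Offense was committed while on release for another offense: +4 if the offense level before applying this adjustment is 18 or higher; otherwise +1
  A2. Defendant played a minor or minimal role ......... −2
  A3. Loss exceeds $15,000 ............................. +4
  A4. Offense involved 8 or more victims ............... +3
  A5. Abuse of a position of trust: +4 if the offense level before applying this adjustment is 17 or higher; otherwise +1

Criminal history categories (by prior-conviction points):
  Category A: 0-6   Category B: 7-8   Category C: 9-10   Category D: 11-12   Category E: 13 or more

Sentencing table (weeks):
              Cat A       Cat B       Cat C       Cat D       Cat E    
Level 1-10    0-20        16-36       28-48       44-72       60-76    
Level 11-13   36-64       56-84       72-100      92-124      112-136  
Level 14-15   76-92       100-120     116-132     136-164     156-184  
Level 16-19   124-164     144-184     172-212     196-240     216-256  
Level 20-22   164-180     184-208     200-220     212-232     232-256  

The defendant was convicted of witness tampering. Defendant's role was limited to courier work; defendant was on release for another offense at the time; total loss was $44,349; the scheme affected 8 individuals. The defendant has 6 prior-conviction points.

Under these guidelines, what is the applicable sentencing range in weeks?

Base offense level for witness tampering: 10.
A1 applies (level before this adjustment is 10 < 18, so +1): 10 + 1 = 11.
A2 applies: 11 − 2 = 9.
A3 applies: 9 + 4 = 13.
A4 applies: 13 + 3 = 16.
A5 does not apply.
Final offense level: 16.
Criminal history: 6 prior points → Category A (0-6).
Level 16 falls in the 16-19 band.
Grid: Level 16-19 × Category A = 124-164 weeks.

124-164 weeks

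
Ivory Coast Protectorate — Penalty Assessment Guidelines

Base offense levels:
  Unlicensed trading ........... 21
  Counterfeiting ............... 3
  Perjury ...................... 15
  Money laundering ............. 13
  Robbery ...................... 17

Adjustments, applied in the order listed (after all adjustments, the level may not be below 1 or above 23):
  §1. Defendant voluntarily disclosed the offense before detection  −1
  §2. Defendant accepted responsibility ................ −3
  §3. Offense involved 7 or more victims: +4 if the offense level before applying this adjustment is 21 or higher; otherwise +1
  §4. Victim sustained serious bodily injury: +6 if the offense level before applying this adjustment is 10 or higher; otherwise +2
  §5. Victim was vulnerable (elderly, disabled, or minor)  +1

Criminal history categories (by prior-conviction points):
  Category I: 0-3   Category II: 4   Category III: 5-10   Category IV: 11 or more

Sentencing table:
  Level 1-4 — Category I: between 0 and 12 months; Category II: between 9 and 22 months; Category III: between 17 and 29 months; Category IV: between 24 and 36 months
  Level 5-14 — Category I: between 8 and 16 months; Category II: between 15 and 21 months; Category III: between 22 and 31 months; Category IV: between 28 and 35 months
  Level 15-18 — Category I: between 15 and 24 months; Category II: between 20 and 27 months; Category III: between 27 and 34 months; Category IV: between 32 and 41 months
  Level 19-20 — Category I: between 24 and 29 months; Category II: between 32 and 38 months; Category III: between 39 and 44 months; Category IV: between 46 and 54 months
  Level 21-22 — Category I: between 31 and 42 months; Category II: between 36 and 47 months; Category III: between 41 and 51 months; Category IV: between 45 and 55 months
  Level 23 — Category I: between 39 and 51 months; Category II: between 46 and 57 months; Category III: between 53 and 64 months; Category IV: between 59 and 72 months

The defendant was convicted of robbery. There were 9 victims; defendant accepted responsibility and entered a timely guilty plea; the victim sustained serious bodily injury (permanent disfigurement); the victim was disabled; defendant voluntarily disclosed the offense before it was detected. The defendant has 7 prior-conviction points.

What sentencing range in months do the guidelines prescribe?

Base offense level for robbery: 17.
§1 applies: 17 − 1 = 16.
§2 applies: 16 − 3 = 13.
§3 applies (level before this adjustment is 13 < 21, so +1): 13 + 1 = 14.
§4 applies (level before this adjustment is 14 ≥ 10, so +6): 14 + 6 = 20.
§5 applies: 20 + 1 = 21.
Final offense level: 21.
Criminal history: 7 prior points → Category III (5-10).
Level 21 falls in the 21-22 band.
Grid: Level 21-22 × Category III = 41-51 months.

41-51 months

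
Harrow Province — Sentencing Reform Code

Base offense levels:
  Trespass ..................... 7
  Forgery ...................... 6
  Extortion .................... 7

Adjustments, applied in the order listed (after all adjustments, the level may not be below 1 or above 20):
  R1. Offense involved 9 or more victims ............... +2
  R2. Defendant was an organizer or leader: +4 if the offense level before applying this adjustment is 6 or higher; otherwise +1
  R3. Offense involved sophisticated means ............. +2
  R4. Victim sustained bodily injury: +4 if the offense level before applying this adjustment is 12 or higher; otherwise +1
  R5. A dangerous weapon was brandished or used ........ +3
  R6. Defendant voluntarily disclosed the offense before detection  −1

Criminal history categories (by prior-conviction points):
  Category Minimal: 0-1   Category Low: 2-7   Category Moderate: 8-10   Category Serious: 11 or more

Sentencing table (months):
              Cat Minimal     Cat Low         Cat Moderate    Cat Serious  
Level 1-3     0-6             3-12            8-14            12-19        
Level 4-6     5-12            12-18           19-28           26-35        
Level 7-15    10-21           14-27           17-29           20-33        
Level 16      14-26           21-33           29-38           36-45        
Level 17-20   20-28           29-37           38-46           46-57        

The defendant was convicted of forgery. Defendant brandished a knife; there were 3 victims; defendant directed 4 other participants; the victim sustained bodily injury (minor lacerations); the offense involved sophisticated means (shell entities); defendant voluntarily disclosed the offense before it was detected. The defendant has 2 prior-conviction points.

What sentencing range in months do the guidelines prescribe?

29-37 months

Base offense level for forgery: 6.
R2 applies (level before this adjustment is 6 ≥ 6, so +4): 6 + 4 = 10.
R3 applies: 10 + 2 = 12.
R4 applies (level before this adjustment is 12 ≥ 12, so +4): 12 + 4 = 16.
R5 applies: 16 + 3 = 19.
R6 applies: 19 − 1 = 18.
Final offense level: 18.
Criminal history: 2 prior points → Category Low (2-7).
Level 18 falls in the 17-20 band.
Grid: Level 17-20 × Category Low = 29-37 months.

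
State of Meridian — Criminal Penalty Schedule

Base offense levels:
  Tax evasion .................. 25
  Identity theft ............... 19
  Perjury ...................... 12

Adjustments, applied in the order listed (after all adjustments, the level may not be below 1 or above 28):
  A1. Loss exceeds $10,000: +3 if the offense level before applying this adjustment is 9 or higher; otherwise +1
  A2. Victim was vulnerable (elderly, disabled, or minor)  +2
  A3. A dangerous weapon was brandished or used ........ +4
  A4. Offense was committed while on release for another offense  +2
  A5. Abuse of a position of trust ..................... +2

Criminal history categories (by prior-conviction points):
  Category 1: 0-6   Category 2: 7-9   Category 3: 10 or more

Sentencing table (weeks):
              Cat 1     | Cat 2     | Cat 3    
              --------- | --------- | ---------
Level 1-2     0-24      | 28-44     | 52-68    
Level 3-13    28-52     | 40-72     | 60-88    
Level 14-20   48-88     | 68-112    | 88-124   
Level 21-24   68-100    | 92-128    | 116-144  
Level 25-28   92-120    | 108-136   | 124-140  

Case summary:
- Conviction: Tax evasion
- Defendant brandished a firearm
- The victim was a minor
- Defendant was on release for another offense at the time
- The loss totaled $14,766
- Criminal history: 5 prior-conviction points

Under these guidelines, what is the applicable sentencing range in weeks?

Base offense level for tax evasion: 25.
A1 applies (level before this adjustment is 25 ≥ 9, so +3): 25 + 3 = 28.
A2 applies: 28 + 2 = 30.
A3 applies: 30 + 4 = 34.
A4 applies: 34 + 2 = 36.
A5 does not apply.
Level 36 exceeds the maximum of 28; capped at 28.
Final offense level: 28.
Criminal history: 5 prior points → Category 1 (0-6).
Level 28 falls in the 25-28 band.
Grid: Level 25-28 × Category 1 = 92-120 weeks.

92-120 weeks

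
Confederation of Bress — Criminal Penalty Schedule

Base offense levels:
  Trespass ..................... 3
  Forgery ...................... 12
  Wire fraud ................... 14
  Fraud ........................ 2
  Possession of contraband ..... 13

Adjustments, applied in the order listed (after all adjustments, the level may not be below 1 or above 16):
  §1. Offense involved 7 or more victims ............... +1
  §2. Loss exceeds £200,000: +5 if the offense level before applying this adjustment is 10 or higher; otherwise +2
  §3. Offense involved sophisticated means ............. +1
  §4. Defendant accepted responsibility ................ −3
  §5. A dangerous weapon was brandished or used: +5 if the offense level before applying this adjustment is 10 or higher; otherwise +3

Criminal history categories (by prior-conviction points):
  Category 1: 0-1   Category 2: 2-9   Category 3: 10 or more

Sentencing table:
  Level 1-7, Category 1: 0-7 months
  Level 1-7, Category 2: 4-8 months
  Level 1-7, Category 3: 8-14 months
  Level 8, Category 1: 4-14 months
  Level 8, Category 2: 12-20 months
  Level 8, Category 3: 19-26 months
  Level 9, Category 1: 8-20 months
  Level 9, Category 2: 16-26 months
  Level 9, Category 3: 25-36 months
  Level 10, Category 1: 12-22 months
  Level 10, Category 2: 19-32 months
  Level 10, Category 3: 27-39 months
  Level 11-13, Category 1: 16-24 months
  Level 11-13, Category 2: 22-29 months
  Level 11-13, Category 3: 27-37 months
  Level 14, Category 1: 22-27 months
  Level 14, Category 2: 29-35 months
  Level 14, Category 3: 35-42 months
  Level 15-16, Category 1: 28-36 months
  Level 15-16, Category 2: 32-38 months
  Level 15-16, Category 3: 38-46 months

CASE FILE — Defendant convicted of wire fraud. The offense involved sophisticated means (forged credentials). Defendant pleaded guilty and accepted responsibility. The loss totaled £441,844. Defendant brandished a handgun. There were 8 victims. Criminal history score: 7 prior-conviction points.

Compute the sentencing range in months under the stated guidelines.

Base offense level for wire fraud: 14.
§1 applies: 14 + 1 = 15.
§2 applies (level before this adjustment is 15 ≥ 10, so +5): 15 + 5 = 20.
§3 applies: 20 + 1 = 21.
§4 applies: 21 − 3 = 18.
§5 applies (level before this adjustment is 18 ≥ 10, so +5): 18 + 5 = 23.
Level 23 exceeds the maximum of 16; capped at 16.
Final offense level: 16.
Criminal history: 7 prior points → Category 2 (2-9).
Level 16 falls in the 15-16 band.
Grid: Level 15-16 × Category 2 = 32-38 months.

32-38 months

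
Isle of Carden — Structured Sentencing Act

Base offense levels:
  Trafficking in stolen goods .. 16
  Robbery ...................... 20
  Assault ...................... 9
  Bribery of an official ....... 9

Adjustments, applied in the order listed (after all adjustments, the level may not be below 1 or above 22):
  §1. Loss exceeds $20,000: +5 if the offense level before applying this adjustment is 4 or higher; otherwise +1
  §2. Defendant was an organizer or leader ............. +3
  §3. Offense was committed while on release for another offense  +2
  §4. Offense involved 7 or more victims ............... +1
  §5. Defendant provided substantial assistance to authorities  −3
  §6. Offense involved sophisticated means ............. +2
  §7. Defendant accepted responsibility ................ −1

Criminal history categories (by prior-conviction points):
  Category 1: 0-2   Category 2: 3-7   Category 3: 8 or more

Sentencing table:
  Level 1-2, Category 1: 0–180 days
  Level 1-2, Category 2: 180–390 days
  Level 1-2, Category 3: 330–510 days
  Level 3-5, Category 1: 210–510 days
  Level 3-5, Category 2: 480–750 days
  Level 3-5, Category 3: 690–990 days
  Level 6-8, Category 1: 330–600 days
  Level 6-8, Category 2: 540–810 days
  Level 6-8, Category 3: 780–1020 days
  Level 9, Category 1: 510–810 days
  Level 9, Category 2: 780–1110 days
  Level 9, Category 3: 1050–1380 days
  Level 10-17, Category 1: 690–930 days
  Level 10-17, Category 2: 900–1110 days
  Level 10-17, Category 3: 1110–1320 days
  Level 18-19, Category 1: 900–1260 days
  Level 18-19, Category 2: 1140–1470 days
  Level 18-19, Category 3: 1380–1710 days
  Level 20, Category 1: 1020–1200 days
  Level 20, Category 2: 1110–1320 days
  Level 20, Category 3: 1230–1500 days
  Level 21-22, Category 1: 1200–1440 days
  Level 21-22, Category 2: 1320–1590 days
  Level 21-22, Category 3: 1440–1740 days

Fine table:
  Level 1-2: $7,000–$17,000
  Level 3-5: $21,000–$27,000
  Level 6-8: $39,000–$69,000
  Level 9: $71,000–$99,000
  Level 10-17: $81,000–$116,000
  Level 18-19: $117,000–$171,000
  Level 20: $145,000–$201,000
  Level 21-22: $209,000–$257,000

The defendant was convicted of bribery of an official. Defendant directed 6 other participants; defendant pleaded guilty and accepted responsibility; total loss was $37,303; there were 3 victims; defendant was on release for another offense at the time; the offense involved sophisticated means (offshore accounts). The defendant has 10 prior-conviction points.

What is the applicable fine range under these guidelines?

$145,000–$201,000

Base offense level for bribery of an official: 9.
§1 applies (level before this adjustment is 9 ≥ 4, so +5): 9 + 5 = 14.
§2 applies: 14 + 3 = 17.
§3 applies: 17 + 2 = 19.
§6 applies: 19 + 2 = 21.
§7 applies: 21 − 1 = 20.
Final offense level: 20.
Level 20 falls in the 20 band.
Fine table: Level 20 → $145,000–$201,000.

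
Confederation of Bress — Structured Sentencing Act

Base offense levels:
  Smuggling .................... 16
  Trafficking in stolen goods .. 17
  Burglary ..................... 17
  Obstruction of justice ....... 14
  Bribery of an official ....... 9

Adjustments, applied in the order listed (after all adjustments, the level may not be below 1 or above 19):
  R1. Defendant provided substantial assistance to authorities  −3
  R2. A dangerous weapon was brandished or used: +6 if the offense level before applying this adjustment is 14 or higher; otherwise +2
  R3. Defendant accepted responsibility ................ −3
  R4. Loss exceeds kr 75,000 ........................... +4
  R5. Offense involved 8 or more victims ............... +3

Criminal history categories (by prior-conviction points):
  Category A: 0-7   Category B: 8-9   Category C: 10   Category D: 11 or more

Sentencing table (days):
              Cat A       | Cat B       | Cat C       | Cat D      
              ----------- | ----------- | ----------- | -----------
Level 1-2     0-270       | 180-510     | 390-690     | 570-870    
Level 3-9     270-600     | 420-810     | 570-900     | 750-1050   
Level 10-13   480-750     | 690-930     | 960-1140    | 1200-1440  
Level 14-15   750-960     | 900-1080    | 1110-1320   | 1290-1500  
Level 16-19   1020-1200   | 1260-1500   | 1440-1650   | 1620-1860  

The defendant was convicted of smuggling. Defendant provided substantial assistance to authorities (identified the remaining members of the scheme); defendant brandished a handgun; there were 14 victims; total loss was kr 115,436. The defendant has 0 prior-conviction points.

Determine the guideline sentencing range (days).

1020-1200 days

Base offense level for smuggling: 16.
R1 applies: 16 − 3 = 13.
R2 applies (level before this adjustment is 13 < 14, so +2): 13 + 2 = 15.
R3 does not apply.
R4 applies: 15 + 4 = 19.
R5 applies: 19 + 3 = 22.
Level 22 exceeds the maximum of 19; capped at 19.
Final offense level: 19.
Criminal history: 0 prior points → Category A (0-7).
Level 19 falls in the 16-19 band.
Grid: Level 16-19 × Category A = 1020-1200 days.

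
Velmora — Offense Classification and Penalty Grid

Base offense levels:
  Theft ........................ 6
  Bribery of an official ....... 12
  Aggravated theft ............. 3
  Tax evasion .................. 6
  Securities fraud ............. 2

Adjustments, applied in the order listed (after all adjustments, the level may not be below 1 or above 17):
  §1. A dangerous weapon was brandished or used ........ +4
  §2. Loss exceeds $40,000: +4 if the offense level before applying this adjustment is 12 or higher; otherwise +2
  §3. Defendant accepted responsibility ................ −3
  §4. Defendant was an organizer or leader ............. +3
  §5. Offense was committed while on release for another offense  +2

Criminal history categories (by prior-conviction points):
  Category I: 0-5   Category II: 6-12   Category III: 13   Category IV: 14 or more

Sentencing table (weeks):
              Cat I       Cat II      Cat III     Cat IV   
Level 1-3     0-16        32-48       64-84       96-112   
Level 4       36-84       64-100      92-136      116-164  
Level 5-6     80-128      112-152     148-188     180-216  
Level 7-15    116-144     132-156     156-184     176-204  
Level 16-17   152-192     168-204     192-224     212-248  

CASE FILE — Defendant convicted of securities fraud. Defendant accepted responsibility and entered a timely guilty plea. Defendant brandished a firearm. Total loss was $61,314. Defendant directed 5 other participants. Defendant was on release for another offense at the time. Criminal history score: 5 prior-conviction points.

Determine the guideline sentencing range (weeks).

Base offense level for securities fraud: 2.
§1 applies: 2 + 4 = 6.
§2 applies (level before this adjustment is 6 < 12, so +2): 6 + 2 = 8.
§3 applies: 8 − 3 = 5.
§4 applies: 5 + 3 = 8.
§5 applies: 8 + 2 = 10.
Final offense level: 10.
Criminal history: 5 prior points → Category I (0-5).
Level 10 falls in the 7-15 band.
Grid: Level 7-15 × Category I = 116-144 weeks.

116-144 weeks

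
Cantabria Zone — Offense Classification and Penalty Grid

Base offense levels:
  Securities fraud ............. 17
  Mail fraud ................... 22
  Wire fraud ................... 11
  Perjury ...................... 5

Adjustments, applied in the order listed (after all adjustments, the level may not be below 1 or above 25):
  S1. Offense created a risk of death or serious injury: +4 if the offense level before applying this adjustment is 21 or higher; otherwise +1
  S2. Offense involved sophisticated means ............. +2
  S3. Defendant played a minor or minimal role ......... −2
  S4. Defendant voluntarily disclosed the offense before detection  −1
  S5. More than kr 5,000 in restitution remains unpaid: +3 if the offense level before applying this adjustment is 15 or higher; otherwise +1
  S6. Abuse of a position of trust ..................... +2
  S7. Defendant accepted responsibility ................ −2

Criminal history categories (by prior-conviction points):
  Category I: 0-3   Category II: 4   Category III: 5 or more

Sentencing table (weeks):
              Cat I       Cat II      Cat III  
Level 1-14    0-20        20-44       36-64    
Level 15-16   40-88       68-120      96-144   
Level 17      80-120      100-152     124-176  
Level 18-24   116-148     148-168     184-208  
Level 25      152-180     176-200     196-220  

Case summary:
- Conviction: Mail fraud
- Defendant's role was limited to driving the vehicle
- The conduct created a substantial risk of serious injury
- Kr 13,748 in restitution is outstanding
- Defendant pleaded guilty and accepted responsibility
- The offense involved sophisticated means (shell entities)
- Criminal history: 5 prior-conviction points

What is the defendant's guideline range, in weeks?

196-220 weeks

Base offense level for mail fraud: 22.
S1 applies (level before this adjustment is 22 ≥ 21, so +4): 22 + 4 = 26.
S2 applies: 26 + 2 = 28.
S3 applies: 28 − 2 = 26.
S5 applies (level before this adjustment is 26 ≥ 15, so +3): 26 + 3 = 29.
S6 does not apply.
S7 applies: 29 − 2 = 27.
Level 27 exceeds the maximum of 25; capped at 25.
Final offense level: 25.
Criminal history: 5 prior points → Category III (5+).
Level 25 falls in the 25 band.
Grid: Level 25 × Category III = 196-220 weeks.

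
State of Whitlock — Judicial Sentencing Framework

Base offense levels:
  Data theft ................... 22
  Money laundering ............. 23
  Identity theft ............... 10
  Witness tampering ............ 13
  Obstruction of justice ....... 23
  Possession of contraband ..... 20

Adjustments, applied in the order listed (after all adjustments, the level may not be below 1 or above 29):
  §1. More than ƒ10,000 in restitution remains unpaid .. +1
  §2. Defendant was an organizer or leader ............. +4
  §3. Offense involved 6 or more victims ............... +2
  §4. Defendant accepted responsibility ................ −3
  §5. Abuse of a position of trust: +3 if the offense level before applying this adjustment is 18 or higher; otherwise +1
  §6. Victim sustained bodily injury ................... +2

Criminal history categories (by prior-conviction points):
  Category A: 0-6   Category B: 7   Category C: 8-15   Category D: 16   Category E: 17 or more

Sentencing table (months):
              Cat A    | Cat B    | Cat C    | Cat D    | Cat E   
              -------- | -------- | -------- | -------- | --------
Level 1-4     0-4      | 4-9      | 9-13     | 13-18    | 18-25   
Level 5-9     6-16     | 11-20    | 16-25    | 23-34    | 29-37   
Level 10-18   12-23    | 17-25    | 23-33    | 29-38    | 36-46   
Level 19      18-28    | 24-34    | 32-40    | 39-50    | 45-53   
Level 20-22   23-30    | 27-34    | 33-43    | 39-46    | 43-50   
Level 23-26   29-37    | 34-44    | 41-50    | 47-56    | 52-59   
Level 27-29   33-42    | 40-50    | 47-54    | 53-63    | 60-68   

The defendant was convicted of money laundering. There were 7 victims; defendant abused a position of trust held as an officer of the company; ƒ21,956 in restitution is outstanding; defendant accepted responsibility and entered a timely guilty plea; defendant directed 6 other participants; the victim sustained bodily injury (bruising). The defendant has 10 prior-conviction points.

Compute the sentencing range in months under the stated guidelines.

47-54 months

Base offense level for money laundering: 23.
§1 applies: 23 + 1 = 24.
§2 applies: 24 + 4 = 28.
§3 applies: 28 + 2 = 30.
§4 applies: 30 − 3 = 27.
§5 applies (level before this adjustment is 27 ≥ 18, so +3): 27 + 3 = 30.
§6 applies: 30 + 2 = 32.
Level 32 exceeds the maximum of 29; capped at 29.
Final offense level: 29.
Criminal history: 10 prior points → Category C (8-15).
Level 29 falls in the 27-29 band.
Grid: Level 27-29 × Category C = 47-54 months.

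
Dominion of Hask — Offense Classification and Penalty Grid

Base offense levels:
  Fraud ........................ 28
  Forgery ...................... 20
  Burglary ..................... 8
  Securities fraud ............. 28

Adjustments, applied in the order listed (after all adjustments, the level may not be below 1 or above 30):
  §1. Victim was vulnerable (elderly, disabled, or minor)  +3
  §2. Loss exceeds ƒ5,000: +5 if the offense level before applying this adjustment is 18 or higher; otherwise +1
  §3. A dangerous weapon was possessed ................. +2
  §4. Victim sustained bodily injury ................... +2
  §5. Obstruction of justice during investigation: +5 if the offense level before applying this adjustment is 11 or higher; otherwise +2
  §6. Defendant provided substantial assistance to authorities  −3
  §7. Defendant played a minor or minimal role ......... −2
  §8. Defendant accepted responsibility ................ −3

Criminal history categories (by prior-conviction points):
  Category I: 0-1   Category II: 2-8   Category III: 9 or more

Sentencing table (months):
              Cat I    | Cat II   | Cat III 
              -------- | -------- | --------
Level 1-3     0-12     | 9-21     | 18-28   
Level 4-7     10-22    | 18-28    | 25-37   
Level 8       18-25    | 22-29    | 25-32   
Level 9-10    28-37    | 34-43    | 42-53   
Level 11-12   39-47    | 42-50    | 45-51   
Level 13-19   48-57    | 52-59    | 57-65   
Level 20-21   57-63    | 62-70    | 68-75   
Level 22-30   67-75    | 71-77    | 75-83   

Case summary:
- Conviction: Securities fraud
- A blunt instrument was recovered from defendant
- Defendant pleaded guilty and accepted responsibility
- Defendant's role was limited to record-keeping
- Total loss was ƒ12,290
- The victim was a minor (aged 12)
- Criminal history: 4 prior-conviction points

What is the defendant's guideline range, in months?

Base offense level for securities fraud: 28.
§1 applies: 28 + 3 = 31.
§2 applies (level before this adjustment is 31 ≥ 18, so +5): 31 + 5 = 36.
§3 applies: 36 + 2 = 38.
§5 does not apply.
§7 applies: 38 − 2 = 36.
§8 applies: 36 − 3 = 33.
Level 33 exceeds the maximum of 30; capped at 30.
Final offense level: 30.
Criminal history: 4 prior points → Category II (2-8).
Level 30 falls in the 22-30 band.
Grid: Level 22-30 × Category II = 71-77 months.

71-77 months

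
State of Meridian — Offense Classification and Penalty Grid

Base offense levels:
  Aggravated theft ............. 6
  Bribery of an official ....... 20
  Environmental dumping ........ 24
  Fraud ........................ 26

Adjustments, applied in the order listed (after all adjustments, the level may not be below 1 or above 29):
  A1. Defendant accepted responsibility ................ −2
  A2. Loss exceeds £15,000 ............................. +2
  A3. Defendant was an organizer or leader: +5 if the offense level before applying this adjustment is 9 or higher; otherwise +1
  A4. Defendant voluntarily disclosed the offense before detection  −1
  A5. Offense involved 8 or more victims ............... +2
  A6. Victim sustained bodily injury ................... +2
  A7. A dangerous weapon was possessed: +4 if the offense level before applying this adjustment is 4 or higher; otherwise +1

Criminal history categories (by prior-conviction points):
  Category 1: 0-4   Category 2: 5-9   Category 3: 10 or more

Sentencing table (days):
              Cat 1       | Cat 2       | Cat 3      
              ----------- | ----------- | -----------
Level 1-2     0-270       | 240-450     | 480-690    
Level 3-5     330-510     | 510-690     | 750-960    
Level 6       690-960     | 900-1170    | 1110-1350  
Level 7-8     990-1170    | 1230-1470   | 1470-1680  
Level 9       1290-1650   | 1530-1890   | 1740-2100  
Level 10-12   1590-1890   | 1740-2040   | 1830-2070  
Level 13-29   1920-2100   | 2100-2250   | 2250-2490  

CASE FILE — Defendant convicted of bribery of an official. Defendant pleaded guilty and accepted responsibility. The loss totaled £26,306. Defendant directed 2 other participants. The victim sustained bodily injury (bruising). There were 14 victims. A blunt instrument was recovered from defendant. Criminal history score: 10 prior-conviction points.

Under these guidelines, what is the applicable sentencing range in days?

2250-2490 days

Base offense level for bribery of an official: 20.
A1 applies: 20 − 2 = 18.
A2 applies: 18 + 2 = 20.
A3 applies (level before this adjustment is 20 ≥ 9, so +5): 20 + 5 = 25.
A5 applies: 25 + 2 = 27.
A6 applies: 27 + 2 = 29.
A7 applies (level before this adjustment is 29 ≥ 4, so +4): 29 + 4 = 33.
Level 33 exceeds the maximum of 29; capped at 29.
Final offense level: 29.
Criminal history: 10 prior points → Category 3 (10+).
Level 29 falls in the 13-29 band.
Grid: Level 13-29 × Category 3 = 2250-2490 days.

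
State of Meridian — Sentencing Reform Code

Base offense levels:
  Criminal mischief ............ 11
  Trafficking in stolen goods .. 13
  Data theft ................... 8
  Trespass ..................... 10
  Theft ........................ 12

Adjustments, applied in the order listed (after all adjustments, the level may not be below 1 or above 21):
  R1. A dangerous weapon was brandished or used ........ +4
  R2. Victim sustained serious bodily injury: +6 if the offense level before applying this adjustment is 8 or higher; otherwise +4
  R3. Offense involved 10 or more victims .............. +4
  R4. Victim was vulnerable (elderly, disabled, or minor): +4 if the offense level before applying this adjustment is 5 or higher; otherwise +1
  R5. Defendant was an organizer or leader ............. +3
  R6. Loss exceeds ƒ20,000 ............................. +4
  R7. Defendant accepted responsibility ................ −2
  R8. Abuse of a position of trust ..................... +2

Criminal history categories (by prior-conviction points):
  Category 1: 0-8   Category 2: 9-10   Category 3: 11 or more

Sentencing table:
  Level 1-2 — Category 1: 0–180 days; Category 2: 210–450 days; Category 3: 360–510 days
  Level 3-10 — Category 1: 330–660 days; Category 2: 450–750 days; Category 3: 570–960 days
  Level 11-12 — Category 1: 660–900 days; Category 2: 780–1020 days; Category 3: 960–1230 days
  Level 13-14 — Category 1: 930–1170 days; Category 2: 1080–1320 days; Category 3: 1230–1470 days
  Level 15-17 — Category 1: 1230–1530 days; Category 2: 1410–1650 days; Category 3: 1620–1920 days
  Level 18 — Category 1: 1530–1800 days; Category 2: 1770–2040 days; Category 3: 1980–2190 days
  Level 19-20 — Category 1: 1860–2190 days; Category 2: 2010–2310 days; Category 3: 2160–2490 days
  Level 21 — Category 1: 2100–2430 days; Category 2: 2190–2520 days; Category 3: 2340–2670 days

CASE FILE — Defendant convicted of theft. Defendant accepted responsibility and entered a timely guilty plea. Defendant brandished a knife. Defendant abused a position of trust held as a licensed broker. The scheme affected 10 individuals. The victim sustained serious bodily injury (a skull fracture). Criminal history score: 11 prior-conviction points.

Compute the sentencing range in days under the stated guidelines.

Base offense level for theft: 12.
R1 applies: 12 + 4 = 16.
R2 applies (level before this adjustment is 16 ≥ 8, so +6): 16 + 6 = 22.
R3 applies: 22 + 4 = 26.
R5 does not apply.
R7 applies: 26 − 2 = 24.
R8 applies: 24 + 2 = 26.
Level 26 exceeds the maximum of 21; capped at 21.
Final offense level: 21.
Criminal history: 11 prior points → Category 3 (11+).
Level 21 falls in the 21 band.
Grid: Level 21 × Category 3 = 2340-2670 days.

2340-2670 days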